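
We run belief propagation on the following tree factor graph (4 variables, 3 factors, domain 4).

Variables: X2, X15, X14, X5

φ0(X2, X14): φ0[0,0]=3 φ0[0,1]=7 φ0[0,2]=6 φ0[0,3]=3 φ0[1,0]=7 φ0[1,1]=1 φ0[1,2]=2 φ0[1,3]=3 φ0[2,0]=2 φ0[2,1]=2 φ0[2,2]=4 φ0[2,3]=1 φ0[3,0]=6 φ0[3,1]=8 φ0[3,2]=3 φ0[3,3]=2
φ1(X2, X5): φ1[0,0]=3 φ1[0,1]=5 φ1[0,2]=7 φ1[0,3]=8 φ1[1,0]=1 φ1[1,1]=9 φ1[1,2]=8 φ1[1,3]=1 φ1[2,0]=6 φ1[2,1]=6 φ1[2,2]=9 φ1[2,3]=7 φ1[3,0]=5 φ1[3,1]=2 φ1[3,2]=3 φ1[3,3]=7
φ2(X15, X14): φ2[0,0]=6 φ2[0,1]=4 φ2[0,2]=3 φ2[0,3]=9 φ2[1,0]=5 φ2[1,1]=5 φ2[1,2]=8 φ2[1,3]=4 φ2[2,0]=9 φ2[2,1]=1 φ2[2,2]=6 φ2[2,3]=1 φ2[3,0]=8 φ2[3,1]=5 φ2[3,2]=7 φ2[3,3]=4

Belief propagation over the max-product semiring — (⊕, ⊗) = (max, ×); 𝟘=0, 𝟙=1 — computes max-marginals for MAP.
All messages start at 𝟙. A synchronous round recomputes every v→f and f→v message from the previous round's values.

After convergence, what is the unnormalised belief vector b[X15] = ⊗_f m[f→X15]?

b[X15] = [378, 384, 567, 504]

init: all messages = 𝟙 over 4 values
r1 m[φ0→X2] = [7, 7, 4, 8]
r1 m[φ0→X14] = [7, 8, 6, 3]
r1 m[φ1→X2] = [8, 9, 9, 7]
r1 m[φ1→X5] = [6, 9, 9, 8]
r1 m[φ2→X15] = [9, 8, 9, 8]
r1 m[φ2→X14] = [9, 5, 8, 9]
r1 m[X2→φ0] = [1, 1, 1, 1]
r1 m[X2→φ1] = [1, 1, 1, 1]
r1 m[X15→φ2] = [1, 1, 1, 1]
r1 m[X14→φ0] = [1, 1, 1, 1]
r1 m[X14→φ2] = [1, 1, 1, 1]
r1 m[X5→φ1] = [1, 1, 1, 1]
r2 m[φ0→X2] = [7, 7, 4, 8]
r2 m[φ0→X14] = [7, 8, 6, 3]
r2 m[φ1→X2] = [8, 9, 9, 7]
r2 m[φ1→X5] = [6, 9, 9, 8]
r2 m[φ2→X15] = [9, 8, 9, 8]
r2 m[φ2→X14] = [9, 5, 8, 9]
r2 m[X2→φ0] = [8, 9, 9, 7]
r2 m[X2→φ1] = [7, 7, 4, 8]
r2 m[X15→φ2] = [1, 1, 1, 1]
r2 m[X14→φ0] = [9, 5, 8, 9]
r2 m[X14→φ2] = [7, 8, 6, 3]
r2 m[X5→φ1] = [1, 1, 1, 1]
r3 m[φ0→X2] = [48, 63, 32, 54]
r3 m[φ0→X14] = [63, 56, 48, 27]
r3 m[φ1→X2] = [8, 9, 9, 7]
r3 m[φ1→X5] = [40, 63, 56, 56]
r3 m[φ2→X15] = [42, 48, 63, 56]
r3 m[φ2→X14] = [9, 5, 8, 9]
r3 m[X2→φ0] = [8, 9, 9, 7]
r3 m[X2→φ1] = [7, 7, 4, 8]
r3 m[X15→φ2] = [1, 1, 1, 1]
r3 m[X14→φ0] = [9, 5, 8, 9]
r3 m[X14→φ2] = [7, 8, 6, 3]
r3 m[X5→φ1] = [1, 1, 1, 1]
r4 m[φ0→X2] = [48, 63, 32, 54]
r4 m[φ0→X14] = [63, 56, 48, 27]
r4 m[φ1→X2] = [8, 9, 9, 7]
r4 m[φ1→X5] = [40, 63, 56, 56]
r4 m[φ2→X15] = [42, 48, 63, 56]
r4 m[φ2→X14] = [9, 5, 8, 9]
r4 m[X2→φ0] = [8, 9, 9, 7]
r4 m[X2→φ1] = [48, 63, 32, 54]
r4 m[X15→φ2] = [1, 1, 1, 1]
r4 m[X14→φ0] = [9, 5, 8, 9]
r4 m[X14→φ2] = [63, 56, 48, 27]
r4 m[X5→φ1] = [1, 1, 1, 1]
r5 m[φ0→X2] = [48, 63, 32, 54]
r5 m[φ0→X14] = [63, 56, 48, 27]
r5 m[φ1→X2] = [8, 9, 9, 7]
r5 m[φ1→X5] = [270, 567, 504, 384]
r5 m[φ2→X15] = [378, 384, 567, 504]
r5 m[φ2→X14] = [9, 5, 8, 9]
r5 m[X2→φ0] = [8, 9, 9, 7]
r5 m[X2→φ1] = [48, 63, 32, 54]
r5 m[X15→φ2] = [1, 1, 1, 1]
r5 m[X14→φ0] = [9, 5, 8, 9]
r5 m[X14→φ2] = [63, 56, 48, 27]
r5 m[X5→φ1] = [1, 1, 1, 1]
r6 m[φ0→X2] = [48, 63, 32, 54]
r6 m[φ0→X14] = [63, 56, 48, 27]
r6 m[φ1→X2] = [8, 9, 9, 7]
r6 m[φ1→X5] = [270, 567, 504, 384]
r6 m[φ2→X15] = [378, 384, 567, 504]
r6 m[φ2→X14] = [9, 5, 8, 9]
r6 m[X2→φ0] = [8, 9, 9, 7]
r6 m[X2→φ1] = [48, 63, 32, 54]
r6 m[X15→φ2] = [1, 1, 1, 1]
r6 m[X14→φ0] = [9, 5, 8, 9]
r6 m[X14→φ2] = [63, 56, 48, 27]
r6 m[X5→φ1] = [1, 1, 1, 1]
fixed point reached at round 6
b[X15] = ⊗ incoming = [378, 384, 567, 504]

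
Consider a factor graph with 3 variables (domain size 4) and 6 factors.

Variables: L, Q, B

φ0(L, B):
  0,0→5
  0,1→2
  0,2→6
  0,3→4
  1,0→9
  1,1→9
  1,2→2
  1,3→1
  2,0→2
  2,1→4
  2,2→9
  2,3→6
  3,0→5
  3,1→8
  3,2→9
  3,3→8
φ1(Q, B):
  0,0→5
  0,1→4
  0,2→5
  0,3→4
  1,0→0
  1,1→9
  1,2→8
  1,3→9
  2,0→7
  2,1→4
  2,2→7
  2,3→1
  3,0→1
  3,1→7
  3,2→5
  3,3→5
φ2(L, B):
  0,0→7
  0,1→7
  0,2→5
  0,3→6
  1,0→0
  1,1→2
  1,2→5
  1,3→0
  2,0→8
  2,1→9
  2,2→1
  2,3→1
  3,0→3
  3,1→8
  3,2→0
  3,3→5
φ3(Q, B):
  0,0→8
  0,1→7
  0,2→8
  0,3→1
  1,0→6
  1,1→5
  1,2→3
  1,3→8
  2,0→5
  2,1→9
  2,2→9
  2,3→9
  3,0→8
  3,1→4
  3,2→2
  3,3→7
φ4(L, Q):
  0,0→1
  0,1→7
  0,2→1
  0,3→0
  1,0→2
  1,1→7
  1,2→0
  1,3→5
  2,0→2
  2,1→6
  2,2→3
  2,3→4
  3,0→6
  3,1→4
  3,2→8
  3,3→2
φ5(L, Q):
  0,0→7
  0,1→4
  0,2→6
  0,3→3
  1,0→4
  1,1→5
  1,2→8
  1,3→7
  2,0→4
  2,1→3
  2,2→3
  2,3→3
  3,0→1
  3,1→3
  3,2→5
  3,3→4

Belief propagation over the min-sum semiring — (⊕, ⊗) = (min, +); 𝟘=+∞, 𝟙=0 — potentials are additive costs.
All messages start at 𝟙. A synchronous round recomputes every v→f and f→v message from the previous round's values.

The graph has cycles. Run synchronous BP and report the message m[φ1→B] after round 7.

init: all messages = 𝟙 over 4 values
r1 m[φ0→L] = [2, 1, 2, 5]
r1 m[φ0→B] = [2, 2, 2, 1]
r1 m[φ1→Q] = [4, 0, 1, 1]
r1 m[φ1→B] = [0, 4, 5, 1]
r1 m[φ2→L] = [5, 0, 1, 0]
r1 m[φ2→B] = [0, 2, 0, 0]
r1 m[φ3→Q] = [1, 3, 5, 2]
r1 m[φ3→B] = [5, 4, 2, 1]
r1 m[φ4→L] = [0, 0, 2, 2]
r1 m[φ4→Q] = [1, 4, 0, 0]
r1 m[φ5→L] = [3, 4, 3, 1]
r1 m[φ5→Q] = [1, 3, 3, 3]
r1 m[L→φ0] = [0, 0, 0, 0]
r1 m[L→φ2] = [0, 0, 0, 0]
r1 m[L→φ4] = [0, 0, 0, 0]
r1 m[L→φ5] = [0, 0, 0, 0]
r1 m[Q→φ1] = [0, 0, 0, 0]
r1 m[Q→φ3] = [0, 0, 0, 0]
r1 m[Q→φ4] = [0, 0, 0, 0]
r1 m[Q→φ5] = [0, 0, 0, 0]
r1 m[B→φ0] = [0, 0, 0, 0]
r1 m[B→φ1] = [0, 0, 0, 0]
r1 m[B→φ2] = [0, 0, 0, 0]
r1 m[B→φ3] = [0, 0, 0, 0]
r2 m[φ0→L] = [2, 1, 2, 5]
r2 m[φ0→B] = [2, 2, 2, 1]
r2 m[φ1→Q] = [4, 0, 1, 1]
r2 m[φ1→B] = [0, 4, 5, 1]
r2 m[φ2→L] = [5, 0, 1, 0]
r2 m[φ2→B] = [0, 2, 0, 0]
r2 m[φ3→Q] = [1, 3, 5, 2]
r2 m[φ3→B] = [5, 4, 2, 1]
r2 m[φ4→L] = [0, 0, 2, 2]
r2 m[φ4→Q] = [1, 4, 0, 0]
r2 m[φ5→L] = [3, 4, 3, 1]
r2 m[φ5→Q] = [1, 3, 3, 3]
r2 m[L→φ0] = [8, 4, 6, 3]
r2 m[L→φ2] = [5, 5, 7, 8]
r2 m[L→φ4] = [10, 5, 6, 6]
r2 m[L→φ5] = [7, 1, 5, 7]
r2 m[Q→φ1] = [3, 10, 8, 5]
r2 m[Q→φ3] = [6, 7, 4, 4]
r2 m[Q→φ4] = [6, 6, 9, 6]
r2 m[Q→φ5] = [6, 7, 6, 3]
r2 m[B→φ0] = [5, 10, 7, 2]
r2 m[B→φ1] = [7, 8, 4, 2]
r2 m[B→φ2] = [7, 10, 9, 3]
r2 m[B→φ3] = [2, 8, 7, 2]
r3 m[φ0→L] = [6, 3, 7, 10]
r3 m[φ0→B] = [8, 10, 6, 5]
r3 m[φ1→Q] = [6, 7, 3, 7]
r3 m[φ1→B] = [6, 7, 8, 7]
r3 m[φ2→L] = [9, 3, 4, 8]
r3 m[φ2→B] = [5, 7, 8, 5]
r3 m[φ3→Q] = [3, 8, 7, 9]
r3 m[φ3→B] = [9, 8, 6, 7]
r3 m[φ4→L] = [6, 8, 8, 8]
r3 m[φ4→Q] = [7, 10, 5, 8]
r3 m[φ5→L] = [6, 10, 6, 7]
r3 m[φ5→Q] = [5, 6, 8, 8]
r3 m[L→φ0] = [8, 4, 6, 3]
r3 m[L→φ2] = [5, 5, 7, 8]
r3 m[L→φ4] = [10, 5, 6, 6]
r3 m[L→φ5] = [7, 1, 5, 7]
r3 m[Q→φ1] = [3, 10, 8, 5]
r3 m[Q→φ3] = [6, 7, 4, 4]
r3 m[Q→φ4] = [6, 6, 9, 6]
r3 m[Q→φ5] = [6, 7, 6, 3]
r3 m[B→φ0] = [5, 10, 7, 2]
r3 m[B→φ1] = [7, 8, 4, 2]
r3 m[B→φ2] = [7, 10, 9, 3]
r3 m[B→φ3] = [2, 8, 7, 2]
r4 m[φ0→L] = [6, 3, 7, 10]
r4 m[φ0→B] = [8, 10, 6, 5]
r4 m[φ1→Q] = [6, 7, 3, 7]
r4 m[φ1→B] = [6, 7, 8, 7]
r4 m[φ2→L] = [9, 3, 4, 8]
r4 m[φ2→B] = [5, 7, 8, 5]
r4 m[φ3→Q] = [3, 8, 7, 9]
r4 m[φ3→B] = [9, 8, 6, 7]
r4 m[φ4→L] = [6, 8, 8, 8]
r4 m[φ4→Q] = [7, 10, 5, 8]
r4 m[φ5→L] = [6, 10, 6, 7]
r4 m[φ5→Q] = [5, 6, 8, 8]
r4 m[L→φ0] = [21, 21, 18, 23]
r4 m[L→φ2] = [18, 21, 21, 25]
r4 m[L→φ4] = [21, 16, 17, 25]
r4 m[L→φ5] = [21, 14, 19, 26]
r4 m[Q→φ1] = [15, 24, 20, 25]
r4 m[Q→φ3] = [18, 23, 16, 23]
r4 m[Q→φ4] = [14, 21, 18, 24]
r4 m[Q→φ5] = [16, 25, 15, 24]
r4 m[B→φ0] = [20, 22, 22, 19]
r4 m[B→φ1] = [22, 25, 20, 17]
r4 m[B→φ2] = [23, 25, 20, 19]
r4 m[B→φ3] = [19, 24, 22, 17]
r5 m[φ0→L] = [23, 20, 22, 25]
r5 m[φ0→B] = [20, 22, 23, 22]
r5 m[φ1→Q] = [21, 22, 18, 22]
r5 m[φ1→B] = [20, 19, 20, 19]
r5 m[φ2→L] = [25, 19, 20, 20]
r5 m[φ2→B] = [21, 23, 22, 21]
r5 m[φ3→Q] = [18, 25, 24, 24]
r5 m[φ3→B] = [21, 25, 25, 19]
r5 m[φ4→L] = [15, 16, 16, 20]
r5 m[φ4→Q] = [18, 23, 16, 21]
r5 m[φ5→L] = [21, 20, 18, 17]
r5 m[φ5→Q] = [18, 19, 22, 21]
r5 m[L→φ0] = [21, 21, 18, 23]
r5 m[L→φ2] = [18, 21, 21, 25]
r5 m[L→φ4] = [21, 16, 17, 25]
r5 m[L→φ5] = [21, 14, 19, 26]
r5 m[Q→φ1] = [15, 24, 20, 25]
r5 m[Q→φ3] = [18, 23, 16, 23]
r5 m[Q→φ4] = [14, 21, 18, 24]
r5 m[Q→φ5] = [16, 25, 15, 24]
r5 m[B→φ0] = [20, 22, 22, 19]
r5 m[B→φ1] = [22, 25, 20, 17]
r5 m[B→φ2] = [23, 25, 20, 19]
r5 m[B→φ3] = [19, 24, 22, 17]
r6 m[φ0→L] = [23, 20, 22, 25]
r6 m[φ0→B] = [20, 22, 23, 22]
r6 m[φ1→Q] = [21, 22, 18, 22]
r6 m[φ1→B] = [20, 19, 20, 19]
r6 m[φ2→L] = [25, 19, 20, 20]
r6 m[φ2→B] = [21, 23, 22, 21]
r6 m[φ3→Q] = [18, 25, 24, 24]
r6 m[φ3→B] = [21, 25, 25, 19]
r6 m[φ4→L] = [15, 16, 16, 20]
r6 m[φ4→Q] = [18, 23, 16, 21]
r6 m[φ5→L] = [21, 20, 18, 17]
r6 m[φ5→Q] = [18, 19, 22, 21]
r6 m[L→φ0] = [61, 55, 54, 57]
r6 m[L→φ2] = [59, 56, 56, 62]
r6 m[L→φ4] = [69, 59, 60, 62]
r6 m[L→φ5] = [63, 55, 58, 65]
r6 m[Q→φ1] = [54, 67, 62, 66]
r6 m[Q→φ3] = [57, 64, 56, 64]
r6 m[Q→φ4] = [57, 66, 64, 67]
r6 m[Q→φ5] = [57, 70, 58, 67]
r6 m[B→φ0] = [62, 67, 67, 59]
r6 m[B→φ1] = [62, 70, 70, 62]
r6 m[B→φ2] = [61, 66, 68, 60]
r6 m[B→φ3] = [61, 64, 65, 62]
r7 m[φ0→L] = [63, 60, 64, 67]
r7 m[φ0→B] = [56, 58, 57, 56]
r7 m[φ1→Q] = [66, 62, 63, 63]
r7 m[φ1→B] = [59, 58, 59, 58]
r7 m[φ2→L] = [66, 60, 61, 64]
r7 m[φ2→B] = [56, 58, 57, 56]
r7 m[φ3→Q] = [63, 67, 66, 67]
r7 m[φ3→B] = [61, 64, 65, 58]
r7 m[φ4→L] = [58, 59, 59, 63]
r7 m[φ4→Q] = [61, 66, 59, 64]
r7 m[φ5→L] = [64, 61, 61, 58]
r7 m[φ5→Q] = [59, 60, 61, 61]
r7 m[L→φ0] = [61, 55, 54, 57]
r7 m[L→φ2] = [59, 56, 56, 62]
r7 m[L→φ4] = [69, 59, 60, 62]
r7 m[L→φ5] = [63, 55, 58, 65]
r7 m[Q→φ1] = [54, 67, 62, 66]
r7 m[Q→φ3] = [57, 64, 56, 64]
r7 m[Q→φ4] = [57, 66, 64, 67]
r7 m[Q→φ5] = [57, 70, 58, 67]
r7 m[B→φ0] = [62, 67, 67, 59]
r7 m[B→φ1] = [62, 70, 70, 62]
r7 m[B→φ2] = [61, 66, 68, 60]
r7 m[B→φ3] = [61, 64, 65, 62]

message @ round 7 = [59, 58, 59, 58]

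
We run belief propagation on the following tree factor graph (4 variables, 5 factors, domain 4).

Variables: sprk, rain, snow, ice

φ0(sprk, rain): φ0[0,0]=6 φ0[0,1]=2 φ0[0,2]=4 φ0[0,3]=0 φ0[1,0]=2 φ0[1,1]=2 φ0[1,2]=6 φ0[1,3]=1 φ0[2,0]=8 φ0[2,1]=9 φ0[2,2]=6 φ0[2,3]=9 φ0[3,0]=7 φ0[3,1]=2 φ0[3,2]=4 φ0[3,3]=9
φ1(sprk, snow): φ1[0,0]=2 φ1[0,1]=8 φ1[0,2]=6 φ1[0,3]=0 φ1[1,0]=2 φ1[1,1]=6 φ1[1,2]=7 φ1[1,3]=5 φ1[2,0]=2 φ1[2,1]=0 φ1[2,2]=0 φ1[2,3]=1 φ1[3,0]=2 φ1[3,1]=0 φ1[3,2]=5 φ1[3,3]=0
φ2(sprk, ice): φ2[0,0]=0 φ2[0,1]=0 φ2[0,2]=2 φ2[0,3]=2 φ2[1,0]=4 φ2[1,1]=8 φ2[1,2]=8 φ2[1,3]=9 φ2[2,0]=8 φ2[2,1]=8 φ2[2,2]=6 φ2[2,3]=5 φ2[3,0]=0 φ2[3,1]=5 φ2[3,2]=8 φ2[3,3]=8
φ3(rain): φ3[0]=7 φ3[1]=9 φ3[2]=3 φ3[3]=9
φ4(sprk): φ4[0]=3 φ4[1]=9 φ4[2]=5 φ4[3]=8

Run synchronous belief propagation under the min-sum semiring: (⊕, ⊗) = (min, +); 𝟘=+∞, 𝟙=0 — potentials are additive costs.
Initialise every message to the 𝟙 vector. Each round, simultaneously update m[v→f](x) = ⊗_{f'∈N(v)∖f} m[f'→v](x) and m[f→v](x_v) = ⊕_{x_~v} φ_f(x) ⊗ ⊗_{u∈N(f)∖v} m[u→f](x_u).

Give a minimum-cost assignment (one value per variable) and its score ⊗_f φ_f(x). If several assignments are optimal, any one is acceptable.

assignment: (sprk=0, rain=2, snow=3, ice=0); score = 10

init: all messages = 𝟙 over 4 values
r1 m[φ0→sprk] = [0, 1, 6, 2]
r1 m[φ0→rain] = [2, 2, 4, 0]
r1 m[φ1→sprk] = [0, 2, 0, 0]
r1 m[φ1→snow] = [2, 0, 0, 0]
r1 m[φ2→sprk] = [0, 4, 5, 0]
r1 m[φ2→ice] = [0, 0, 2, 2]
r1 m[φ3→rain] = [7, 9, 3, 9]
r1 m[φ4→sprk] = [3, 9, 5, 8]
r1 m[sprk→φ0] = [0, 0, 0, 0]
r1 m[sprk→φ1] = [0, 0, 0, 0]
r1 m[sprk→φ2] = [0, 0, 0, 0]
r1 m[sprk→φ4] = [0, 0, 0, 0]
r1 m[rain→φ0] = [0, 0, 0, 0]
r1 m[rain→φ3] = [0, 0, 0, 0]
r1 m[snow→φ1] = [0, 0, 0, 0]
r1 m[ice→φ2] = [0, 0, 0, 0]
r2 m[φ0→sprk] = [0, 1, 6, 2]
r2 m[φ0→rain] = [2, 2, 4, 0]
r2 m[φ1→sprk] = [0, 2, 0, 0]
r2 m[φ1→snow] = [2, 0, 0, 0]
r2 m[φ2→sprk] = [0, 4, 5, 0]
r2 m[φ2→ice] = [0, 0, 2, 2]
r2 m[φ3→rain] = [7, 9, 3, 9]
r2 m[φ4→sprk] = [3, 9, 5, 8]
r2 m[sprk→φ0] = [3, 15, 10, 8]
r2 m[sprk→φ1] = [3, 14, 16, 10]
r2 m[sprk→φ2] = [3, 12, 11, 10]
r2 m[sprk→φ4] = [0, 7, 11, 2]
r2 m[rain→φ0] = [7, 9, 3, 9]
r2 m[rain→φ3] = [2, 2, 4, 0]
r2 m[snow→φ1] = [0, 0, 0, 0]
r2 m[ice→φ2] = [0, 0, 0, 0]
r3 m[φ0→sprk] = [7, 9, 9, 7]
r3 m[φ0→rain] = [9, 5, 7, 3]
r3 m[φ1→sprk] = [0, 2, 0, 0]
r3 m[φ1→snow] = [5, 10, 9, 3]
r3 m[φ2→sprk] = [0, 4, 5, 0]
r3 m[φ2→ice] = [3, 3, 5, 5]
r3 m[φ3→rain] = [7, 9, 3, 9]
r3 m[φ4→sprk] = [3, 9, 5, 8]
r3 m[sprk→φ0] = [3, 15, 10, 8]
r3 m[sprk→φ1] = [3, 14, 16, 10]
r3 m[sprk→φ2] = [3, 12, 11, 10]
r3 m[sprk→φ4] = [0, 7, 11, 2]
r3 m[rain→φ0] = [7, 9, 3, 9]
r3 m[rain→φ3] = [2, 2, 4, 0]
r3 m[snow→φ1] = [0, 0, 0, 0]
r3 m[ice→φ2] = [0, 0, 0, 0]
r4 m[φ0→sprk] = [7, 9, 9, 7]
r4 m[φ0→rain] = [9, 5, 7, 3]
r4 m[φ1→sprk] = [0, 2, 0, 0]
r4 m[φ1→snow] = [5, 10, 9, 3]
r4 m[φ2→sprk] = [0, 4, 5, 0]
r4 m[φ2→ice] = [3, 3, 5, 5]
r4 m[φ3→rain] = [7, 9, 3, 9]
r4 m[φ4→sprk] = [3, 9, 5, 8]
r4 m[sprk→φ0] = [3, 15, 10, 8]
r4 m[sprk→φ1] = [10, 22, 19, 15]
r4 m[sprk→φ2] = [10, 20, 14, 15]
r4 m[sprk→φ4] = [7, 15, 14, 7]
r4 m[rain→φ0] = [7, 9, 3, 9]
r4 m[rain→φ3] = [9, 5, 7, 3]
r4 m[snow→φ1] = [0, 0, 0, 0]
r4 m[ice→φ2] = [0, 0, 0, 0]
r5 m[φ0→sprk] = [7, 9, 9, 7]
r5 m[φ0→rain] = [9, 5, 7, 3]
r5 m[φ1→sprk] = [0, 2, 0, 0]
r5 m[φ1→snow] = [12, 15, 16, 10]
r5 m[φ2→sprk] = [0, 4, 5, 0]
r5 m[φ2→ice] = [10, 10, 12, 12]
r5 m[φ3→rain] = [7, 9, 3, 9]
r5 m[φ4→sprk] = [3, 9, 5, 8]
r5 m[sprk→φ0] = [3, 15, 10, 8]
r5 m[sprk→φ1] = [10, 22, 19, 15]
r5 m[sprk→φ2] = [10, 20, 14, 15]
r5 m[sprk→φ4] = [7, 15, 14, 7]
r5 m[rain→φ0] = [7, 9, 3, 9]
r5 m[rain→φ3] = [9, 5, 7, 3]
r5 m[snow→φ1] = [0, 0, 0, 0]
r5 m[ice→φ2] = [0, 0, 0, 0]
r6 m[φ0→sprk] = [7, 9, 9, 7]
r6 m[φ0→rain] = [9, 5, 7, 3]
r6 m[φ1→sprk] = [0, 2, 0, 0]
r6 m[φ1→snow] = [12, 15, 16, 10]
r6 m[φ2→sprk] = [0, 4, 5, 0]
r6 m[φ2→ice] = [10, 10, 12, 12]
r6 m[φ3→rain] = [7, 9, 3, 9]
r6 m[φ4→sprk] = [3, 9, 5, 8]
r6 m[sprk→φ0] = [3, 15, 10, 8]
r6 m[sprk→φ1] = [10, 22, 19, 15]
r6 m[sprk→φ2] = [10, 20, 14, 15]
r6 m[sprk→φ4] = [7, 15, 14, 7]
r6 m[rain→φ0] = [7, 9, 3, 9]
r6 m[rain→φ3] = [9, 5, 7, 3]
r6 m[snow→φ1] = [0, 0, 0, 0]
r6 m[ice→φ2] = [0, 0, 0, 0]
fixed point reached at round 6
traceback from sprk: (sprk=0, rain=2, snow=3, ice=0), score=10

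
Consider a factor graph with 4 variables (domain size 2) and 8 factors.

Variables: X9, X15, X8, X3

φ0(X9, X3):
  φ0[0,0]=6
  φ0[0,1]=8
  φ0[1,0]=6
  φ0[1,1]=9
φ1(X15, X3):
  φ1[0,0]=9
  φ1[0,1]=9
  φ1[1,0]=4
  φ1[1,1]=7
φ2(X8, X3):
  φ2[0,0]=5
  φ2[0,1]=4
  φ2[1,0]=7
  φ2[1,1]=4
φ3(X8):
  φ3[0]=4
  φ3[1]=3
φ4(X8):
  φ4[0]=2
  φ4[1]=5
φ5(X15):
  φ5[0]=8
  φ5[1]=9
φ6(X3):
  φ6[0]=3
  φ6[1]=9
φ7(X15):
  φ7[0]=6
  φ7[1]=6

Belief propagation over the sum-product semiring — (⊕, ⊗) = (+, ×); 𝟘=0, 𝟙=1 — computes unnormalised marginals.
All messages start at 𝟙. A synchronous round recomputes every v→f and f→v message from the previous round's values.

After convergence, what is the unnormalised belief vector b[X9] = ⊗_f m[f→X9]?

b[X9] = [7056720, 7727400]

init: all messages = 𝟙 over 2 values
r1 m[φ0→X9] = [14, 15]
r1 m[φ0→X3] = [12, 17]
r1 m[φ1→X15] = [18, 11]
r1 m[φ1→X3] = [13, 16]
r1 m[φ2→X8] = [9, 11]
r1 m[φ2→X3] = [12, 8]
r1 m[φ3→X8] = [4, 3]
r1 m[φ4→X8] = [2, 5]
r1 m[φ5→X15] = [8, 9]
r1 m[φ6→X3] = [3, 9]
r1 m[φ7→X15] = [6, 6]
r1 m[X9→φ0] = [1, 1]
r1 m[X15→φ1] = [1, 1]
r1 m[X15→φ5] = [1, 1]
r1 m[X15→φ7] = [1, 1]
r1 m[X8→φ2] = [1, 1]
r1 m[X8→φ3] = [1, 1]
r1 m[X8→φ4] = [1, 1]
r1 m[X3→φ0] = [1, 1]
r1 m[X3→φ1] = [1, 1]
r1 m[X3→φ2] = [1, 1]
r1 m[X3→φ6] = [1, 1]
r2 m[φ0→X9] = [14, 15]
r2 m[φ0→X3] = [12, 17]
r2 m[φ1→X15] = [18, 11]
r2 m[φ1→X3] = [13, 16]
r2 m[φ2→X8] = [9, 11]
r2 m[φ2→X3] = [12, 8]
r2 m[φ3→X8] = [4, 3]
r2 m[φ4→X8] = [2, 5]
r2 m[φ5→X15] = [8, 9]
r2 m[φ6→X3] = [3, 9]
r2 m[φ7→X15] = [6, 6]
r2 m[X9→φ0] = [1, 1]
r2 m[X15→φ1] = [48, 54]
r2 m[X15→φ5] = [108, 66]
r2 m[X15→φ7] = [144, 99]
r2 m[X8→φ2] = [8, 15]
r2 m[X8→φ3] = [18, 55]
r2 m[X8→φ4] = [36, 33]
r2 m[X3→φ0] = [468, 1152]
r2 m[X3→φ1] = [432, 1224]
r2 m[X3→φ2] = [468, 2448]
r2 m[X3→φ6] = [1872, 2176]
r3 m[φ0→X9] = [12024, 13176]
r3 m[φ0→X3] = [12, 17]
r3 m[φ1→X15] = [14904, 10296]
r3 m[φ1→X3] = [648, 810]
r3 m[φ2→X8] = [12132, 13068]
r3 m[φ2→X3] = [145, 92]
r3 m[φ3→X8] = [4, 3]
r3 m[φ4→X8] = [2, 5]
r3 m[φ5→X15] = [8, 9]
r3 m[φ6→X3] = [3, 9]
r3 m[φ7→X15] = [6, 6]
r3 m[X9→φ0] = [1, 1]
r3 m[X15→φ1] = [48, 54]
r3 m[X15→φ5] = [108, 66]
r3 m[X15→φ7] = [144, 99]
r3 m[X8→φ2] = [8, 15]
r3 m[X8→φ3] = [18, 55]
r3 m[X8→φ4] = [36, 33]
r3 m[X3→φ0] = [468, 1152]
r3 m[X3→φ1] = [432, 1224]
r3 m[X3→φ2] = [468, 2448]
r3 m[X3→φ6] = [1872, 2176]
r4 m[φ0→X9] = [12024, 13176]
r4 m[φ0→X3] = [12, 17]
r4 m[φ1→X15] = [14904, 10296]
r4 m[φ1→X3] = [648, 810]
r4 m[φ2→X8] = [12132, 13068]
r4 m[φ2→X3] = [145, 92]
r4 m[φ3→X8] = [4, 3]
r4 m[φ4→X8] = [2, 5]
r4 m[φ5→X15] = [8, 9]
r4 m[φ6→X3] = [3, 9]
r4 m[φ7→X15] = [6, 6]
r4 m[X9→φ0] = [1, 1]
r4 m[X15→φ1] = [48, 54]
r4 m[X15→φ5] = [89424, 61776]
r4 m[X15→φ7] = [119232, 92664]
r4 m[X8→φ2] = [8, 15]
r4 m[X8→φ3] = [24264, 65340]
r4 m[X8→φ4] = [48528, 39204]
r4 m[X3→φ0] = [281880, 670680]
r4 m[X3→φ1] = [5220, 14076]
r4 m[X3→φ2] = [23328, 123930]
r4 m[X3→φ6] = [1127520, 1266840]
r5 m[φ0→X9] = [7056720, 7727400]
r5 m[φ0→X3] = [12, 17]
r5 m[φ1→X15] = [173664, 119412]
r5 m[φ1→X3] = [648, 810]
r5 m[φ2→X8] = [612360, 659016]
r5 m[φ2→X3] = [145, 92]
r5 m[φ3→X8] = [4, 3]
r5 m[φ4→X8] = [2, 5]
r5 m[φ5→X15] = [8, 9]
r5 m[φ6→X3] = [3, 9]
r5 m[φ7→X15] = [6, 6]
r5 m[X9→φ0] = [1, 1]
r5 m[X15→φ1] = [48, 54]
r5 m[X15→φ5] = [89424, 61776]
r5 m[X15→φ7] = [119232, 92664]
r5 m[X8→φ2] = [8, 15]
r5 m[X8→φ3] = [24264, 65340]
r5 m[X8→φ4] = [48528, 39204]
r5 m[X3→φ0] = [281880, 670680]
r5 m[X3→φ1] = [5220, 14076]
r5 m[X3→φ2] = [23328, 123930]
r5 m[X3→φ6] = [1127520, 1266840]
r6 m[φ0→X9] = [7056720, 7727400]
r6 m[φ0→X3] = [12, 17]
r6 m[φ1→X15] = [173664, 119412]
r6 m[φ1→X3] = [648, 810]
r6 m[φ2→X8] = [612360, 659016]
r6 m[φ2→X3] = [145, 92]
r6 m[φ3→X8] = [4, 3]
r6 m[φ4→X8] = [2, 5]
r6 m[φ5→X15] = [8, 9]
r6 m[φ6→X3] = [3, 9]
r6 m[φ7→X15] = [6, 6]
r6 m[X9→φ0] = [1, 1]
r6 m[X15→φ1] = [48, 54]
r6 m[X15→φ5] = [1041984, 716472]
r6 m[X15→φ7] = [1389312, 1074708]
r6 m[X8→φ2] = [8, 15]
r6 m[X8→φ3] = [1224720, 3295080]
r6 m[X8→φ4] = [2449440, 1977048]
r6 m[X3→φ0] = [281880, 670680]
r6 m[X3→φ1] = [5220, 14076]
r6 m[X3→φ2] = [23328, 123930]
r6 m[X3→φ6] = [1127520, 1266840]
r7 m[φ0→X9] = [7056720, 7727400]
r7 m[φ0→X3] = [12, 17]
r7 m[φ1→X15] = [173664, 119412]
r7 m[φ1→X3] = [648, 810]
r7 m[φ2→X8] = [612360, 659016]
r7 m[φ2→X3] = [145, 92]
r7 m[φ3→X8] = [4, 3]
r7 m[φ4→X8] = [2, 5]
r7 m[φ5→X15] = [8, 9]
r7 m[φ6→X3] = [3, 9]
r7 m[φ7→X15] = [6, 6]
r7 m[X9→φ0] = [1, 1]
r7 m[X15→φ1] = [48, 54]
r7 m[X15→φ5] = [1041984, 716472]
r7 m[X15→φ7] = [1389312, 1074708]
r7 m[X8→φ2] = [8, 15]
r7 m[X8→φ3] = [1224720, 3295080]
r7 m[X8→φ4] = [2449440, 1977048]
r7 m[X3→φ0] = [281880, 670680]
r7 m[X3→φ1] = [5220, 14076]
r7 m[X3→φ2] = [23328, 123930]
r7 m[X3→φ6] = [1127520, 1266840]
fixed point reached at round 7
b[X9] = ⊗ incoming = [7056720, 7727400]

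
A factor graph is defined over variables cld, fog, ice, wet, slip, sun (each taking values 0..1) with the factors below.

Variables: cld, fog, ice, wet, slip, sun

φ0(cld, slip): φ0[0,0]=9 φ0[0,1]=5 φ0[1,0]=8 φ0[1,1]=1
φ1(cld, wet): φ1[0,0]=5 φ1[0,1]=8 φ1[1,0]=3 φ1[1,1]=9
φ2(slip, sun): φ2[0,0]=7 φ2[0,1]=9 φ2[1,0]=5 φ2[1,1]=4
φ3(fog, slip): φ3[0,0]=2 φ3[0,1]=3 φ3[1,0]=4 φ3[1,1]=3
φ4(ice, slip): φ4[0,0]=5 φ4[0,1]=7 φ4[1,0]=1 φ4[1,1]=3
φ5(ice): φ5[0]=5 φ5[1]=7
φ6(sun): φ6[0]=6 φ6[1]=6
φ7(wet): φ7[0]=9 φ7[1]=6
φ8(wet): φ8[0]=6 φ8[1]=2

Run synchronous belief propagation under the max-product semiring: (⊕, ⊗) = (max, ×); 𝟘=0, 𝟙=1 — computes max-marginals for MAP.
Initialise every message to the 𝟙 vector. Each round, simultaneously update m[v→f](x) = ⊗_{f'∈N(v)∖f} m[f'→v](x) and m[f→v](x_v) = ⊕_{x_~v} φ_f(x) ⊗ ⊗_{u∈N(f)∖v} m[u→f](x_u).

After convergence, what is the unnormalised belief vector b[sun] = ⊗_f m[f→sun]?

init: all messages = 𝟙 over 2 values
r1 m[φ0→cld] = [9, 8]
r1 m[φ0→slip] = [9, 5]
r1 m[φ1→cld] = [8, 9]
r1 m[φ1→wet] = [5, 9]
r1 m[φ2→slip] = [9, 5]
r1 m[φ2→sun] = [7, 9]
r1 m[φ3→fog] = [3, 4]
r1 m[φ3→slip] = [4, 3]
r1 m[φ4→ice] = [7, 3]
r1 m[φ4→slip] = [5, 7]
r1 m[φ5→ice] = [5, 7]
r1 m[φ6→sun] = [6, 6]
r1 m[φ7→wet] = [9, 6]
r1 m[φ8→wet] = [6, 2]
r1 m[cld→φ0] = [1, 1]
r1 m[cld→φ1] = [1, 1]
r1 m[fog→φ3] = [1, 1]
r1 m[ice→φ4] = [1, 1]
r1 m[ice→φ5] = [1, 1]
r1 m[wet→φ1] = [1, 1]
r1 m[wet→φ7] = [1, 1]
r1 m[wet→φ8] = [1, 1]
r1 m[slip→φ0] = [1, 1]
r1 m[slip→φ2] = [1, 1]
r1 m[slip→φ3] = [1, 1]
r1 m[slip→φ4] = [1, 1]
r1 m[sun→φ2] = [1, 1]
r1 m[sun→φ6] = [1, 1]
r2 m[φ0→cld] = [9, 8]
r2 m[φ0→slip] = [9, 5]
r2 m[φ1→cld] = [8, 9]
r2 m[φ1→wet] = [5, 9]
r2 m[φ2→slip] = [9, 5]
r2 m[φ2→sun] = [7, 9]
r2 m[φ3→fog] = [3, 4]
r2 m[φ3→slip] = [4, 3]
r2 m[φ4→ice] = [7, 3]
r2 m[φ4→slip] = [5, 7]
r2 m[φ5→ice] = [5, 7]
r2 m[φ6→sun] = [6, 6]
r2 m[φ7→wet] = [9, 6]
r2 m[φ8→wet] = [6, 2]
r2 m[cld→φ0] = [8, 9]
r2 m[cld→φ1] = [9, 8]
r2 m[fog→φ3] = [1, 1]
r2 m[ice→φ4] = [5, 7]
r2 m[ice→φ5] = [7, 3]
r2 m[wet→φ1] = [54, 12]
r2 m[wet→φ7] = [30, 18]
r2 m[wet→φ8] = [45, 54]
r2 m[slip→φ0] = [180, 105]
r2 m[slip→φ2] = [180, 105]
r2 m[slip→φ3] = [405, 175]
r2 m[slip→φ4] = [324, 75]
r2 m[sun→φ2] = [6, 6]
r2 m[sun→φ6] = [7, 9]
r3 m[φ0→cld] = [1620, 1440]
r3 m[φ0→slip] = [72, 40]
r3 m[φ1→cld] = [270, 162]
r3 m[φ1→wet] = [45, 72]
r3 m[φ2→slip] = [54, 30]
r3 m[φ2→sun] = [1260, 1620]
r3 m[φ3→fog] = [810, 1620]
r3 m[φ3→slip] = [4, 3]
r3 m[φ4→ice] = [1620, 324]
r3 m[φ4→slip] = [25, 35]
r3 m[φ5→ice] = [5, 7]
r3 m[φ6→sun] = [6, 6]
r3 m[φ7→wet] = [9, 6]
r3 m[φ8→wet] = [6, 2]
r3 m[cld→φ0] = [8, 9]
r3 m[cld→φ1] = [9, 8]
r3 m[fog→φ3] = [1, 1]
r3 m[ice→φ4] = [5, 7]
r3 m[ice→φ5] = [7, 3]
r3 m[wet→φ1] = [54, 12]
r3 m[wet→φ7] = [30, 18]
r3 m[wet→φ8] = [45, 54]
r3 m[slip→φ0] = [180, 105]
r3 m[slip→φ2] = [180, 105]
r3 m[slip→φ3] = [405, 175]
r3 m[slip→φ4] = [324, 75]
r3 m[sun→φ2] = [6, 6]
r3 m[sun→φ6] = [7, 9]
r4 m[φ0→cld] = [1620, 1440]
r4 m[φ0→slip] = [72, 40]
r4 m[φ1→cld] = [270, 162]
r4 m[φ1→wet] = [45, 72]
r4 m[φ2→slip] = [54, 30]
r4 m[φ2→sun] = [1260, 1620]
r4 m[φ3→fog] = [810, 1620]
r4 m[φ3→slip] = [4, 3]
r4 m[φ4→ice] = [1620, 324]
r4 m[φ4→slip] = [25, 35]
r4 m[φ5→ice] = [5, 7]
r4 m[φ6→sun] = [6, 6]
r4 m[φ7→wet] = [9, 6]
r4 m[φ8→wet] = [6, 2]
r4 m[cld→φ0] = [270, 162]
r4 m[cld→φ1] = [1620, 1440]
r4 m[fog→φ3] = [1, 1]
r4 m[ice→φ4] = [5, 7]
r4 m[ice→φ5] = [1620, 324]
r4 m[wet→φ1] = [54, 12]
r4 m[wet→φ7] = [270, 144]
r4 m[wet→φ8] = [405, 432]
r4 m[slip→φ0] = [5400, 3150]
r4 m[slip→φ2] = [7200, 4200]
r4 m[slip→φ3] = [97200, 42000]
r4 m[slip→φ4] = [15552, 3600]
r4 m[sun→φ2] = [6, 6]
r4 m[sun→φ6] = [1260, 1620]
r5 m[φ0→cld] = [48600, 43200]
r5 m[φ0→slip] = [2430, 1350]
r5 m[φ1→cld] = [270, 162]
r5 m[φ1→wet] = [8100, 12960]
r5 m[φ2→slip] = [54, 30]
r5 m[φ2→sun] = [50400, 64800]
r5 m[φ3→fog] = [194400, 388800]
r5 m[φ3→slip] = [4, 3]
r5 m[φ4→ice] = [77760, 15552]
r5 m[φ4→slip] = [25, 35]
r5 m[φ5→ice] = [5, 7]
r5 m[φ6→sun] = [6, 6]
r5 m[φ7→wet] = [9, 6]
r5 m[φ8→wet] = [6, 2]
r5 m[cld→φ0] = [270, 162]
r5 m[cld→φ1] = [1620, 1440]
r5 m[fog→φ3] = [1, 1]
r5 m[ice→φ4] = [5, 7]
r5 m[ice→φ5] = [1620, 324]
r5 m[wet→φ1] = [54, 12]
r5 m[wet→φ7] = [270, 144]
r5 m[wet→φ8] = [405, 432]
r5 m[slip→φ0] = [5400, 3150]
r5 m[slip→φ2] = [7200, 4200]
r5 m[slip→φ3] = [97200, 42000]
r5 m[slip→φ4] = [15552, 3600]
r5 m[sun→φ2] = [6, 6]
r5 m[sun→φ6] = [1260, 1620]
r6 m[φ0→cld] = [48600, 43200]
r6 m[φ0→slip] = [2430, 1350]
r6 m[φ1→cld] = [270, 162]
r6 m[φ1→wet] = [8100, 12960]
r6 m[φ2→slip] = [54, 30]
r6 m[φ2→sun] = [50400, 64800]
r6 m[φ3→fog] = [194400, 388800]
r6 m[φ3→slip] = [4, 3]
r6 m[φ4→ice] = [77760, 15552]
r6 m[φ4→slip] = [25, 35]
r6 m[φ5→ice] = [5, 7]
r6 m[φ6→sun] = [6, 6]
r6 m[φ7→wet] = [9, 6]
r6 m[φ8→wet] = [6, 2]
r6 m[cld→φ0] = [270, 162]
r6 m[cld→φ1] = [48600, 43200]
r6 m[fog→φ3] = [1, 1]
r6 m[ice→φ4] = [5, 7]
r6 m[ice→φ5] = [77760, 15552]
r6 m[wet→φ1] = [54, 12]
r6 m[wet→φ7] = [48600, 25920]
r6 m[wet→φ8] = [72900, 77760]
r6 m[slip→φ0] = [5400, 3150]
r6 m[slip→φ2] = [243000, 141750]
r6 m[slip→φ3] = [3280500, 1417500]
r6 m[slip→φ4] = [524880, 121500]
r6 m[sun→φ2] = [6, 6]
r6 m[sun→φ6] = [50400, 64800]
r7 m[φ0→cld] = [48600, 43200]
r7 m[φ0→slip] = [2430, 1350]
r7 m[φ1→cld] = [270, 162]
r7 m[φ1→wet] = [243000, 388800]
r7 m[φ2→slip] = [54, 30]
r7 m[φ2→sun] = [1701000, 2187000]
r7 m[φ3→fog] = [6561000, 13122000]
r7 m[φ3→slip] = [4, 3]
r7 m[φ4→ice] = [2624400, 524880]
r7 m[φ4→slip] = [25, 35]
r7 m[φ5→ice] = [5, 7]
r7 m[φ6→sun] = [6, 6]
r7 m[φ7→wet] = [9, 6]
r7 m[φ8→wet] = [6, 2]
r7 m[cld→φ0] = [270, 162]
r7 m[cld→φ1] = [48600, 43200]
r7 m[fog→φ3] = [1, 1]
r7 m[ice→φ4] = [5, 7]
r7 m[ice→φ5] = [77760, 15552]
r7 m[wet→φ1] = [54, 12]
r7 m[wet→φ7] = [48600, 25920]
r7 m[wet→φ8] = [72900, 77760]
r7 m[slip→φ0] = [5400, 3150]
r7 m[slip→φ2] = [243000, 141750]
r7 m[slip→φ3] = [3280500, 1417500]
r7 m[slip→φ4] = [524880, 121500]
r7 m[sun→φ2] = [6, 6]
r7 m[sun→φ6] = [50400, 64800]
r8 m[φ0→cld] = [48600, 43200]
r8 m[φ0→slip] = [2430, 1350]
r8 m[φ1→cld] = [270, 162]
r8 m[φ1→wet] = [243000, 388800]
r8 m[φ2→slip] = [54, 30]
r8 m[φ2→sun] = [1701000, 2187000]
r8 m[φ3→fog] = [6561000, 13122000]
r8 m[φ3→slip] = [4, 3]
r8 m[φ4→ice] = [2624400, 524880]
r8 m[φ4→slip] = [25, 35]
r8 m[φ5→ice] = [5, 7]
r8 m[φ6→sun] = [6, 6]
r8 m[φ7→wet] = [9, 6]
r8 m[φ8→wet] = [6, 2]
r8 m[cld→φ0] = [270, 162]
r8 m[cld→φ1] = [48600, 43200]
r8 m[fog→φ3] = [1, 1]
r8 m[ice→φ4] = [5, 7]
r8 m[ice→φ5] = [2624400, 524880]
r8 m[wet→φ1] = [54, 12]
r8 m[wet→φ7] = [1458000, 777600]
r8 m[wet→φ8] = [2187000, 2332800]
r8 m[slip→φ0] = [5400, 3150]
r8 m[slip→φ2] = [243000, 141750]
r8 m[slip→φ3] = [3280500, 1417500]
r8 m[slip→φ4] = [524880, 121500]
r8 m[sun→φ2] = [6, 6]
r8 m[sun→φ6] = [1701000, 2187000]
r9 m[φ0→cld] = [48600, 43200]
r9 m[φ0→slip] = [2430, 1350]
r9 m[φ1→cld] = [270, 162]
r9 m[φ1→wet] = [243000, 388800]
r9 m[φ2→slip] = [54, 30]
r9 m[φ2→sun] = [1701000, 2187000]
r9 m[φ3→fog] = [6561000, 13122000]
r9 m[φ3→slip] = [4, 3]
r9 m[φ4→ice] = [2624400, 524880]
r9 m[φ4→slip] = [25, 35]
r9 m[φ5→ice] = [5, 7]
r9 m[φ6→sun] = [6, 6]
r9 m[φ7→wet] = [9, 6]
r9 m[φ8→wet] = [6, 2]
r9 m[cld→φ0] = [270, 162]
r9 m[cld→φ1] = [48600, 43200]
r9 m[fog→φ3] = [1, 1]
r9 m[ice→φ4] = [5, 7]
r9 m[ice→φ5] = [2624400, 524880]
r9 m[wet→φ1] = [54, 12]
r9 m[wet→φ7] = [1458000, 777600]
r9 m[wet→φ8] = [2187000, 2332800]
r9 m[slip→φ0] = [5400, 3150]
r9 m[slip→φ2] = [243000, 141750]
r9 m[slip→φ3] = [3280500, 1417500]
r9 m[slip→φ4] = [524880, 121500]
r9 m[sun→φ2] = [6, 6]
r9 m[sun→φ6] = [1701000, 2187000]
fixed point reached at round 9
b[sun] = ⊗ incoming = [10206000, 13122000]

b[sun] = [10206000, 13122000]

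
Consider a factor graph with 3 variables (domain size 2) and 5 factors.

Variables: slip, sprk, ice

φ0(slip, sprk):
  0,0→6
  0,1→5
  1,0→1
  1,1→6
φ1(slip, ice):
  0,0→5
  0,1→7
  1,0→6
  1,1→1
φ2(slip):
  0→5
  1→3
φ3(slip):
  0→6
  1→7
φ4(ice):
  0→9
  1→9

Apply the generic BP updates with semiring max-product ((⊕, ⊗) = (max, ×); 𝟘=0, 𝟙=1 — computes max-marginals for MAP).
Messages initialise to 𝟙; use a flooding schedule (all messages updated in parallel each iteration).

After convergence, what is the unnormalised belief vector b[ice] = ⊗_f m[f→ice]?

b[ice] = [8100, 11340]

init: all messages = 𝟙 over 2 values
r1 m[φ0→slip] = [6, 6]
r1 m[φ0→sprk] = [6, 6]
r1 m[φ1→slip] = [7, 6]
r1 m[φ1→ice] = [6, 7]
r1 m[φ2→slip] = [5, 3]
r1 m[φ3→slip] = [6, 7]
r1 m[φ4→ice] = [9, 9]
r1 m[slip→φ0] = [1, 1]
r1 m[slip→φ1] = [1, 1]
r1 m[slip→φ2] = [1, 1]
r1 m[slip→φ3] = [1, 1]
r1 m[sprk→φ0] = [1, 1]
r1 m[ice→φ1] = [1, 1]
r1 m[ice→φ4] = [1, 1]
r2 m[φ0→slip] = [6, 6]
r2 m[φ0→sprk] = [6, 6]
r2 m[φ1→slip] = [7, 6]
r2 m[φ1→ice] = [6, 7]
r2 m[φ2→slip] = [5, 3]
r2 m[φ3→slip] = [6, 7]
r2 m[φ4→ice] = [9, 9]
r2 m[slip→φ0] = [210, 126]
r2 m[slip→φ1] = [180, 126]
r2 m[slip→φ2] = [252, 252]
r2 m[slip→φ3] = [210, 108]
r2 m[sprk→φ0] = [1, 1]
r2 m[ice→φ1] = [9, 9]
r2 m[ice→φ4] = [6, 7]
r3 m[φ0→slip] = [6, 6]
r3 m[φ0→sprk] = [1260, 1050]
r3 m[φ1→slip] = [63, 54]
r3 m[φ1→ice] = [900, 1260]
r3 m[φ2→slip] = [5, 3]
r3 m[φ3→slip] = [6, 7]
r3 m[φ4→ice] = [9, 9]
r3 m[slip→φ0] = [210, 126]
r3 m[slip→φ1] = [180, 126]
r3 m[slip→φ2] = [252, 252]
r3 m[slip→φ3] = [210, 108]
r3 m[sprk→φ0] = [1, 1]
r3 m[ice→φ1] = [9, 9]
r3 m[ice→φ4] = [6, 7]
r4 m[φ0→slip] = [6, 6]
r4 m[φ0→sprk] = [1260, 1050]
r4 m[φ1→slip] = [63, 54]
r4 m[φ1→ice] = [900, 1260]
r4 m[φ2→slip] = [5, 3]
r4 m[φ3→slip] = [6, 7]
r4 m[φ4→ice] = [9, 9]
r4 m[slip→φ0] = [1890, 1134]
r4 m[slip→φ1] = [180, 126]
r4 m[slip→φ2] = [2268, 2268]
r4 m[slip→φ3] = [1890, 972]
r4 m[sprk→φ0] = [1, 1]
r4 m[ice→φ1] = [9, 9]
r4 m[ice→φ4] = [900, 1260]
r5 m[φ0→slip] = [6, 6]
r5 m[φ0→sprk] = [11340, 9450]
r5 m[φ1→slip] = [63, 54]
r5 m[φ1→ice] = [900, 1260]
r5 m[φ2→slip] = [5, 3]
r5 m[φ3→slip] = [6, 7]
r5 m[φ4→ice] = [9, 9]
r5 m[slip→φ0] = [1890, 1134]
r5 m[slip→φ1] = [180, 126]
r5 m[slip→φ2] = [2268, 2268]
r5 m[slip→φ3] = [1890, 972]
r5 m[sprk→φ0] = [1, 1]
r5 m[ice→φ1] = [9, 9]
r5 m[ice→φ4] = [900, 1260]
r6 m[φ0→slip] = [6, 6]
r6 m[φ0→sprk] = [11340, 9450]
r6 m[φ1→slip] = [63, 54]
r6 m[φ1→ice] = [900, 1260]
r6 m[φ2→slip] = [5, 3]
r6 m[φ3→slip] = [6, 7]
r6 m[φ4→ice] = [9, 9]
r6 m[slip→φ0] = [1890, 1134]
r6 m[slip→φ1] = [180, 126]
r6 m[slip→φ2] = [2268, 2268]
r6 m[slip→φ3] = [1890, 972]
r6 m[sprk→φ0] = [1, 1]
r6 m[ice→φ1] = [9, 9]
r6 m[ice→φ4] = [900, 1260]
fixed point reached at round 6
b[ice] = ⊗ incoming = [8100, 11340]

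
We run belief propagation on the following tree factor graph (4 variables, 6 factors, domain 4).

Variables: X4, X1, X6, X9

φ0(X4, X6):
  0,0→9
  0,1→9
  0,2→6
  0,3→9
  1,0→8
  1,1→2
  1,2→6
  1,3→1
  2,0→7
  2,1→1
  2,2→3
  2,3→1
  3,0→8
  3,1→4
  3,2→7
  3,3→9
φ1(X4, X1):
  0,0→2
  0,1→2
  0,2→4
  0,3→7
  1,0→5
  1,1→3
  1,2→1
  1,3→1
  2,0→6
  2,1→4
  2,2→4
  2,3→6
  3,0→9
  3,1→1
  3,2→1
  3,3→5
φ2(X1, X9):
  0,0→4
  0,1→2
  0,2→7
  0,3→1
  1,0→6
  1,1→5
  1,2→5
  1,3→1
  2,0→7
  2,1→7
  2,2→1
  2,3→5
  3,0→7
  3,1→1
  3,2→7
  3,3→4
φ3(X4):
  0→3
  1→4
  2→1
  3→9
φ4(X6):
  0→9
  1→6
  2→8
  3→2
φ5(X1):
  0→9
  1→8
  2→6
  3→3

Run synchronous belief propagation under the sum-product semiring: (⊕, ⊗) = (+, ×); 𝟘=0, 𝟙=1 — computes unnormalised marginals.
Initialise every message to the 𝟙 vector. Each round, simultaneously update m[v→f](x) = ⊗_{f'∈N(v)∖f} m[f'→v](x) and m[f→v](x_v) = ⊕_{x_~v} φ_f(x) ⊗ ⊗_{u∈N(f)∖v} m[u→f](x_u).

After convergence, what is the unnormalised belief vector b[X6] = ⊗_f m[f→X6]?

init: all messages = 𝟙 over 4 values
r1 m[φ0→X4] = [33, 17, 12, 28]
r1 m[φ0→X6] = [32, 16, 22, 20]
r1 m[φ1→X4] = [15, 10, 20, 16]
r1 m[φ1→X1] = [22, 10, 10, 19]
r1 m[φ2→X1] = [14, 17, 20, 19]
r1 m[φ2→X9] = [24, 15, 20, 11]
r1 m[φ3→X4] = [3, 4, 1, 9]
r1 m[φ4→X6] = [9, 6, 8, 2]
r1 m[φ5→X1] = [9, 8, 6, 3]
r1 m[X4→φ0] = [1, 1, 1, 1]
r1 m[X4→φ1] = [1, 1, 1, 1]
r1 m[X4→φ3] = [1, 1, 1, 1]
r1 m[X1→φ1] = [1, 1, 1, 1]
r1 m[X1→φ2] = [1, 1, 1, 1]
r1 m[X1→φ5] = [1, 1, 1, 1]
r1 m[X6→φ0] = [1, 1, 1, 1]
r1 m[X6→φ4] = [1, 1, 1, 1]
r1 m[X9→φ2] = [1, 1, 1, 1]
r2 m[φ0→X4] = [33, 17, 12, 28]
r2 m[φ0→X6] = [32, 16, 22, 20]
r2 m[φ1→X4] = [15, 10, 20, 16]
r2 m[φ1→X1] = [22, 10, 10, 19]
r2 m[φ2→X1] = [14, 17, 20, 19]
r2 m[φ2→X9] = [24, 15, 20, 11]
r2 m[φ3→X4] = [3, 4, 1, 9]
r2 m[φ4→X6] = [9, 6, 8, 2]
r2 m[φ5→X1] = [9, 8, 6, 3]
r2 m[X4→φ0] = [45, 40, 20, 144]
r2 m[X4→φ1] = [99, 68, 12, 252]
r2 m[X4→φ3] = [495, 170, 240, 448]
r2 m[X1→φ1] = [126, 136, 120, 57]
r2 m[X1→φ2] = [198, 80, 60, 57]
r2 m[X1→φ5] = [308, 170, 200, 361]
r2 m[X6→φ0] = [9, 6, 8, 2]
r2 m[X6→φ4] = [32, 16, 22, 20]
r2 m[X9→φ2] = [1, 1, 1, 1]
r3 m[φ0→X4] = [201, 134, 95, 170]
r3 m[φ0→X6] = [2017, 1081, 1578, 1761]
r3 m[φ1→X4] = [1403, 1215, 2122, 1675]
r3 m[φ1→X1] = [2878, 702, 764, 2093]
r3 m[φ2→X1] = [14, 17, 20, 19]
r3 m[φ2→X9] = [2091, 1273, 2245, 806]
r3 m[φ3→X4] = [3, 4, 1, 9]
r3 m[φ4→X6] = [9, 6, 8, 2]
r3 m[φ5→X1] = [9, 8, 6, 3]
r3 m[X4→φ0] = [45, 40, 20, 144]
r3 m[X4→φ1] = [99, 68, 12, 252]
r3 m[X4→φ3] = [495, 170, 240, 448]
r3 m[X1→φ1] = [126, 136, 120, 57]
r3 m[X1→φ2] = [198, 80, 60, 57]
r3 m[X1→φ5] = [308, 170, 200, 361]
r3 m[X6→φ0] = [9, 6, 8, 2]
r3 m[X6→φ4] = [32, 16, 22, 20]
r3 m[X9→φ2] = [1, 1, 1, 1]
r4 m[φ0→X4] = [201, 134, 95, 170]
r4 m[φ0→X6] = [2017, 1081, 1578, 1761]
r4 m[φ1→X4] = [1403, 1215, 2122, 1675]
r4 m[φ1→X1] = [2878, 702, 764, 2093]
r4 m[φ2→X1] = [14, 17, 20, 19]
r4 m[φ2→X9] = [2091, 1273, 2245, 806]
r4 m[φ3→X4] = [3, 4, 1, 9]
r4 m[φ4→X6] = [9, 6, 8, 2]
r4 m[φ5→X1] = [9, 8, 6, 3]
r4 m[X4→φ0] = [4209, 4860, 2122, 15075]
r4 m[X4→φ1] = [603, 536, 95, 1530]
r4 m[X4→φ3] = [282003, 162810, 201590, 284750]
r4 m[X1→φ1] = [126, 136, 120, 57]
r4 m[X1→φ2] = [25902, 5616, 4584, 6279]
r4 m[X1→φ5] = [40292, 11934, 15280, 39767]
r4 m[X6→φ0] = [9, 6, 8, 2]
r4 m[X6→φ4] = [2017, 1081, 1578, 1761]
r4 m[X9→φ2] = [1, 1, 1, 1]
r5 m[φ0→X4] = [201, 134, 95, 170]
r5 m[φ0→X6] = [212215, 110023, 166305, 180538]
r5 m[φ1→X4] = [1403, 1215, 2122, 1675]
r5 m[φ1→X1] = [18226, 4724, 4858, 12977]
r5 m[φ2→X1] = [14, 17, 20, 19]
r5 m[φ2→X9] = [213345, 118251, 257931, 79554]
r5 m[φ3→X4] = [3, 4, 1, 9]
r5 m[φ4→X6] = [9, 6, 8, 2]
r5 m[φ5→X1] = [9, 8, 6, 3]
r5 m[X4→φ0] = [4209, 4860, 2122, 15075]
r5 m[X4→φ1] = [603, 536, 95, 1530]
r5 m[X4→φ3] = [282003, 162810, 201590, 284750]
r5 m[X1→φ1] = [126, 136, 120, 57]
r5 m[X1→φ2] = [25902, 5616, 4584, 6279]
r5 m[X1→φ5] = [40292, 11934, 15280, 39767]
r5 m[X6→φ0] = [9, 6, 8, 2]
r5 m[X6→φ4] = [2017, 1081, 1578, 1761]
r5 m[X9→φ2] = [1, 1, 1, 1]
r6 m[φ0→X4] = [201, 134, 95, 170]
r6 m[φ0→X6] = [212215, 110023, 166305, 180538]
r6 m[φ1→X4] = [1403, 1215, 2122, 1675]
r6 m[φ1→X1] = [18226, 4724, 4858, 12977]
r6 m[φ2→X1] = [14, 17, 20, 19]
r6 m[φ2→X9] = [213345, 118251, 257931, 79554]
r6 m[φ3→X4] = [3, 4, 1, 9]
r6 m[φ4→X6] = [9, 6, 8, 2]
r6 m[φ5→X1] = [9, 8, 6, 3]
r6 m[X4→φ0] = [4209, 4860, 2122, 15075]
r6 m[X4→φ1] = [603, 536, 95, 1530]
r6 m[X4→φ3] = [282003, 162810, 201590, 284750]
r6 m[X1→φ1] = [126, 136, 120, 57]
r6 m[X1→φ2] = [164034, 37792, 29148, 38931]
r6 m[X1→φ5] = [255164, 80308, 97160, 246563]
r6 m[X6→φ0] = [9, 6, 8, 2]
r6 m[X6→φ4] = [212215, 110023, 166305, 180538]
r6 m[X9→φ2] = [1, 1, 1, 1]
r7 m[φ0→X4] = [201, 134, 95, 170]
r7 m[φ0→X6] = [212215, 110023, 166305, 180538]
r7 m[φ1→X4] = [1403, 1215, 2122, 1675]
r7 m[φ1→X1] = [18226, 4724, 4858, 12977]
r7 m[φ2→X1] = [14, 17, 20, 19]
r7 m[φ2→X9] = [1359441, 759995, 1638863, 503290]
r7 m[φ3→X4] = [3, 4, 1, 9]
r7 m[φ4→X6] = [9, 6, 8, 2]
r7 m[φ5→X1] = [9, 8, 6, 3]
r7 m[X4→φ0] = [4209, 4860, 2122, 15075]
r7 m[X4→φ1] = [603, 536, 95, 1530]
r7 m[X4→φ3] = [282003, 162810, 201590, 284750]
r7 m[X1→φ1] = [126, 136, 120, 57]
r7 m[X1→φ2] = [164034, 37792, 29148, 38931]
r7 m[X1→φ5] = [255164, 80308, 97160, 246563]
r7 m[X6→φ0] = [9, 6, 8, 2]
r7 m[X6→φ4] = [212215, 110023, 166305, 180538]
r7 m[X9→φ2] = [1, 1, 1, 1]
r8 m[φ0→X4] = [201, 134, 95, 170]
r8 m[φ0→X6] = [212215, 110023, 166305, 180538]
r8 m[φ1→X4] = [1403, 1215, 2122, 1675]
r8 m[φ1→X1] = [18226, 4724, 4858, 12977]
r8 m[φ2→X1] = [14, 17, 20, 19]
r8 m[φ2→X9] = [1359441, 759995, 1638863, 503290]
r8 m[φ3→X4] = [3, 4, 1, 9]
r8 m[φ4→X6] = [9, 6, 8, 2]
r8 m[φ5→X1] = [9, 8, 6, 3]
r8 m[X4→φ0] = [4209, 4860, 2122, 15075]
r8 m[X4→φ1] = [603, 536, 95, 1530]
r8 m[X4→φ3] = [282003, 162810, 201590, 284750]
r8 m[X1→φ1] = [126, 136, 120, 57]
r8 m[X1→φ2] = [164034, 37792, 29148, 38931]
r8 m[X1→φ5] = [255164, 80308, 97160, 246563]
r8 m[X6→φ0] = [9, 6, 8, 2]
r8 m[X6→φ4] = [212215, 110023, 166305, 180538]
r8 m[X9→φ2] = [1, 1, 1, 1]
fixed point reached at round 8
b[X6] = ⊗ incoming = [1909935, 660138, 1330440, 361076]

b[X6] = [1909935, 660138, 1330440, 361076]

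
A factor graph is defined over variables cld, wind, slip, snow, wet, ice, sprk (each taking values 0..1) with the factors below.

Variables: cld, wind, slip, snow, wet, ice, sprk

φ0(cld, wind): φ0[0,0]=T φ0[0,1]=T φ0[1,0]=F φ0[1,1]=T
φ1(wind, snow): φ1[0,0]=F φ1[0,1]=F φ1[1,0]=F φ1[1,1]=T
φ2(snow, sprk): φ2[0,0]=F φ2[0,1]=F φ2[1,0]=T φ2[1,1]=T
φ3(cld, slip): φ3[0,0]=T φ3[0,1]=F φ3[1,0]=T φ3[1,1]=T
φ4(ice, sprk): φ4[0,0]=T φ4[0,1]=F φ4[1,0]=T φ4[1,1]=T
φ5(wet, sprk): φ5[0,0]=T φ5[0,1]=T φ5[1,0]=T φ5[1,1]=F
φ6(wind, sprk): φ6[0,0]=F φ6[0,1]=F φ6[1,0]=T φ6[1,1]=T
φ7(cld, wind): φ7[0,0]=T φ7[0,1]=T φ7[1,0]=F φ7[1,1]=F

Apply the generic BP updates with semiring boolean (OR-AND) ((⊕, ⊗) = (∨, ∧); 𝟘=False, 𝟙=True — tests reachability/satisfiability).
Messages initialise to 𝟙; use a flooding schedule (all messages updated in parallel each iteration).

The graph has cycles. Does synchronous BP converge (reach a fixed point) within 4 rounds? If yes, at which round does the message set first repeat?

init: all messages = 𝟙 over 2 values
r1 m[φ0→cld] = [T, T]
r1 m[φ0→wind] = [T, T]
r1 m[φ1→wind] = [F, T]
r1 m[φ1→snow] = [F, T]
r1 m[φ2→snow] = [F, T]
r1 m[φ2→sprk] = [T, T]
r1 m[φ3→cld] = [T, T]
r1 m[φ3→slip] = [T, T]
r1 m[φ4→ice] = [T, T]
r1 m[φ4→sprk] = [T, T]
r1 m[φ5→wet] = [T, T]
r1 m[φ5→sprk] = [T, T]
r1 m[φ6→wind] = [F, T]
r1 m[φ6→sprk] = [T, T]
r1 m[φ7→cld] = [T, F]
r1 m[φ7→wind] = [T, T]
r1 m[cld→φ0] = [T, T]
r1 m[cld→φ3] = [T, T]
r1 m[cld→φ7] = [T, T]
r1 m[wind→φ0] = [T, T]
r1 m[wind→φ1] = [T, T]
r1 m[wind→φ6] = [T, T]
r1 m[wind→φ7] = [T, T]
r1 m[slip→φ3] = [T, T]
r1 m[snow→φ1] = [T, T]
r1 m[snow→φ2] = [T, T]
r1 m[wet→φ5] = [T, T]
r1 m[ice→φ4] = [T, T]
r1 m[sprk→φ2] = [T, T]
r1 m[sprk→φ4] = [T, T]
r1 m[sprk→φ5] = [T, T]
r1 m[sprk→φ6] = [T, T]
r2 m[φ0→cld] = [T, T]
r2 m[φ0→wind] = [T, T]
r2 m[φ1→wind] = [F, T]
r2 m[φ1→snow] = [F, T]
r2 m[φ2→snow] = [F, T]
r2 m[φ2→sprk] = [T, T]
r2 m[φ3→cld] = [T, T]
r2 m[φ3→slip] = [T, T]
r2 m[φ4→ice] = [T, T]
r2 m[φ4→sprk] = [T, T]
r2 m[φ5→wet] = [T, T]
r2 m[φ5→sprk] = [T, T]
r2 m[φ6→wind] = [F, T]
r2 m[φ6→sprk] = [T, T]
r2 m[φ7→cld] = [T, F]
r2 m[φ7→wind] = [T, T]
r2 m[cld→φ0] = [T, F]
r2 m[cld→φ3] = [T, F]
r2 m[cld→φ7] = [T, T]
r2 m[wind→φ0] = [F, T]
r2 m[wind→φ1] = [F, T]
r2 m[wind→φ6] = [F, T]
r2 m[wind→φ7] = [F, T]
r2 m[slip→φ3] = [T, T]
r2 m[snow→φ1] = [F, T]
r2 m[snow→φ2] = [F, T]
r2 m[wet→φ5] = [T, T]
r2 m[ice→φ4] = [T, T]
r2 m[sprk→φ2] = [T, T]
r2 m[sprk→φ4] = [T, T]
r2 m[sprk→φ5] = [T, T]
r2 m[sprk→φ6] = [T, T]
r3 m[φ0→cld] = [T, T]
r3 m[φ0→wind] = [T, T]
r3 m[φ1→wind] = [F, T]
r3 m[φ1→snow] = [F, T]
r3 m[φ2→snow] = [F, T]
r3 m[φ2→sprk] = [T, T]
r3 m[φ3→cld] = [T, T]
r3 m[φ3→slip] = [T, F]
r3 m[φ4→ice] = [T, T]
r3 m[φ4→sprk] = [T, T]
r3 m[φ5→wet] = [T, T]
r3 m[φ5→sprk] = [T, T]
r3 m[φ6→wind] = [F, T]
r3 m[φ6→sprk] = [T, T]
r3 m[φ7→cld] = [T, F]
r3 m[φ7→wind] = [T, T]
r3 m[cld→φ0] = [T, F]
r3 m[cld→φ3] = [T, F]
r3 m[cld→φ7] = [T, T]
r3 m[wind→φ0] = [F, T]
r3 m[wind→φ1] = [F, T]
r3 m[wind→φ6] = [F, T]
r3 m[wind→φ7] = [F, T]
r3 m[slip→φ3] = [T, T]
r3 m[snow→φ1] = [F, T]
r3 m[snow→φ2] = [F, T]
r3 m[wet→φ5] = [T, T]
r3 m[ice→φ4] = [T, T]
r3 m[sprk→φ2] = [T, T]
r3 m[sprk→φ4] = [T, T]
r3 m[sprk→φ5] = [T, T]
r3 m[sprk→φ6] = [T, T]
r4 m[φ0→cld] = [T, T]
r4 m[φ0→wind] = [T, T]
r4 m[φ1→wind] = [F, T]
r4 m[φ1→snow] = [F, T]
r4 m[φ2→snow] = [F, T]
r4 m[φ2→sprk] = [T, T]
r4 m[φ3→cld] = [T, T]
r4 m[φ3→slip] = [T, F]
r4 m[φ4→ice] = [T, T]
r4 m[φ4→sprk] = [T, T]
r4 m[φ5→wet] = [T, T]
r4 m[φ5→sprk] = [T, T]
r4 m[φ6→wind] = [F, T]
r4 m[φ6→sprk] = [T, T]
r4 m[φ7→cld] = [T, F]
r4 m[φ7→wind] = [T, T]
r4 m[cld→φ0] = [T, F]
r4 m[cld→φ3] = [T, F]
r4 m[cld→φ7] = [T, T]
r4 m[wind→φ0] = [F, T]
r4 m[wind→φ1] = [F, T]
r4 m[wind→φ6] = [F, T]
r4 m[wind→φ7] = [F, T]
r4 m[slip→φ3] = [T, T]
r4 m[snow→φ1] = [F, T]
r4 m[snow→φ2] = [F, T]
r4 m[wet→φ5] = [T, T]
r4 m[ice→φ4] = [T, T]
r4 m[sprk→φ2] = [T, T]
r4 m[sprk→φ4] = [T, T]
r4 m[sprk→φ5] = [T, T]
r4 m[sprk→φ6] = [T, T]
fixed point reached at round 4
messages reach a fixed point at round 4

CONVERGED at round 4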